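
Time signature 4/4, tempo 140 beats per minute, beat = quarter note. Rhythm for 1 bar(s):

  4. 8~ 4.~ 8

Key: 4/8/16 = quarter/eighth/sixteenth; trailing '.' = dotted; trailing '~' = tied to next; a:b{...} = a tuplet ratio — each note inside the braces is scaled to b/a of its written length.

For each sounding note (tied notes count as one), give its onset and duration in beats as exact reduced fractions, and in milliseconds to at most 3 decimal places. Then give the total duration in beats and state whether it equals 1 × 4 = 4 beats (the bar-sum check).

1) 0.0ms=0b +642.857ms=3/2b
2) 642.857ms=3/2b +1071.429ms=5/2b
Σ=4b of 4 (140bpm 4/4) — PASS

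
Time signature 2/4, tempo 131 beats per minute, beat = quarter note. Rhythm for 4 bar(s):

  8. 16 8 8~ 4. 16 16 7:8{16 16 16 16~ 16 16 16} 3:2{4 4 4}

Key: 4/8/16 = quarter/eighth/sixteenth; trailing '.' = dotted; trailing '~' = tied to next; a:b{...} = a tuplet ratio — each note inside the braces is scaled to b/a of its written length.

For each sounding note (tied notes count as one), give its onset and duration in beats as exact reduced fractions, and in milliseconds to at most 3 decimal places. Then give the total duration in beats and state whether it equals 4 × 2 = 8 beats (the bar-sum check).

1) 0.0ms=0b +343.511ms=3/4b
2) 343.511ms=3/4b +114.504ms=1/4b
3) 458.015ms=1b +229.008ms=1/2b
4) 687.023ms=3/2b +916.031ms=2b
5) 1603.053ms=7/2b +114.504ms=1/4b
6) 1717.557ms=15/4b +114.504ms=1/4b
7) 1832.061ms=4b +130.862ms=2/7b
8) 1962.923ms=30/7b +130.862ms=2/7b
9) 2093.784ms=32/7b +130.862ms=2/7b
10) 2224.646ms=34/7b +261.723ms=4/7b
11) 2486.369ms=38/7b +130.862ms=2/7b
12) 2617.23ms=40/7b +130.862ms=2/7b
13) 2748.092ms=6b +305.344ms=2/3b
14) 3053.435ms=20/3b +305.344ms=2/3b
15) 3358.779ms=22/3b +305.344ms=2/3b
Σ=8b of 8 (131bpm 2/4) — PASS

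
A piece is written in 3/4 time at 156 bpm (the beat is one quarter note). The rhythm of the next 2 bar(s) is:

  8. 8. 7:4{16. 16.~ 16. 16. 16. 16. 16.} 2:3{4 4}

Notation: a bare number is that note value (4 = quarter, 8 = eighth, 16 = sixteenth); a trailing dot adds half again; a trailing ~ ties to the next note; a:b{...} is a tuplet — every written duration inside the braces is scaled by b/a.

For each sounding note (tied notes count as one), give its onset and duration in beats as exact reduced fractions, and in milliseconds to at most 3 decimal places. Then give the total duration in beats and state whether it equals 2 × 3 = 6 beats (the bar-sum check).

1) 0.0ms=0b +288.462ms=3/4b
2) 288.462ms=3/4b +288.462ms=3/4b
3) 576.923ms=3/2b +82.418ms=3/14b
4) 659.341ms=12/7b +164.835ms=3/7b
5) 824.176ms=15/7b +82.418ms=3/14b
6) 906.593ms=33/14b +82.418ms=3/14b
7) 989.011ms=18/7b +82.418ms=3/14b
8) 1071.429ms=39/14b +82.418ms=3/14b
9) 1153.846ms=3b +576.923ms=3/2b
10) 1730.769ms=9/2b +576.923ms=3/2b
Σ=6b of 6 (156bpm 3/4) — PASS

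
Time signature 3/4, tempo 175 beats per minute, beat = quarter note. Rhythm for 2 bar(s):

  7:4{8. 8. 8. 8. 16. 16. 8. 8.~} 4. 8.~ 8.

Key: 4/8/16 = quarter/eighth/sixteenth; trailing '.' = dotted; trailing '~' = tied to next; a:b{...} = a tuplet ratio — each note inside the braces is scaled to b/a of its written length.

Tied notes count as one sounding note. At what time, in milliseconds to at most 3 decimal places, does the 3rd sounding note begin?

note 3 onset = 6/7b = 293.878ms

1. 0.0ms @ 0 + 146.939ms (3/7)
2. 146.939ms @ 3/7 + 146.939ms (3/7)
3. 293.878ms @ 6/7 + 146.939ms (3/7)
4. 440.816ms @ 9/7 + 146.939ms (3/7)
5. 587.755ms @ 12/7 + 73.469ms (3/14)
6. 661.224ms @ 27/14 + 73.469ms (3/14)
7. 734.694ms @ 15/7 + 146.939ms (3/7)
8. 881.633ms @ 18/7 + 661.224ms (27/14)
9. 1542.857ms @ 9/2 + 514.286ms (3/2)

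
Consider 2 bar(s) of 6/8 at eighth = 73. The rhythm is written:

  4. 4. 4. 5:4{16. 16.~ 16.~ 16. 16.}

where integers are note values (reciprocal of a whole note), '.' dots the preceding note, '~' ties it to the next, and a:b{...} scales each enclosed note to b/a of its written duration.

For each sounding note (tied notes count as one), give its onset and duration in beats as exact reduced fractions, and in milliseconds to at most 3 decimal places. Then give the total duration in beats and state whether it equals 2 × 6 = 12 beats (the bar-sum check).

1) 0.0ms=0b +2465.753ms=3b
2) 2465.753ms=3b +2465.753ms=3b
3) 4931.507ms=6b +2465.753ms=3b
4) 7397.26ms=9b +493.151ms=3/5b
5) 7890.411ms=48/5b +1479.452ms=9/5b
6) 9369.863ms=57/5b +493.151ms=3/5b
Σ=12b of 12 (73bpm 6/8) — PASS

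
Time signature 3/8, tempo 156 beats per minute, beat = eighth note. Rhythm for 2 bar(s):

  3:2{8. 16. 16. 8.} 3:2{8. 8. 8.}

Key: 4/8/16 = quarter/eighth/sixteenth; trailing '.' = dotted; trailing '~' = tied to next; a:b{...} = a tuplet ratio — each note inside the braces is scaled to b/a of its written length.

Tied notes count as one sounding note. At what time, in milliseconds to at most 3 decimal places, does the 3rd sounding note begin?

1. 0.0ms @ 0 + 384.615ms (1)
2. 384.615ms @ 1 + 192.308ms (1/2)
3. 576.923ms @ 3/2 + 192.308ms (1/2)
4. 769.231ms @ 2 + 384.615ms (1)
5. 1153.846ms @ 3 + 384.615ms (1)
6. 1538.462ms @ 4 + 384.615ms (1)
7. 1923.077ms @ 5 + 384.615ms (1)

note 3 onset = 3/2b = 576.923ms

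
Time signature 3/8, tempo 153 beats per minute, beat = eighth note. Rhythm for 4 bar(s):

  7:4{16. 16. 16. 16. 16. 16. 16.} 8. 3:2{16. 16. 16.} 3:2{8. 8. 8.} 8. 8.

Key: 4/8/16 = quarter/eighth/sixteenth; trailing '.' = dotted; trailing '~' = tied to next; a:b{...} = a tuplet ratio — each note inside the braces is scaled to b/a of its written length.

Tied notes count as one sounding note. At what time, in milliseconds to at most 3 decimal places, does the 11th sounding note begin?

1. 0.0ms @ 0 + 168.067ms (3/7)
2. 168.067ms @ 3/7 + 168.067ms (3/7)
3. 336.134ms @ 6/7 + 168.067ms (3/7)
4. 504.202ms @ 9/7 + 168.067ms (3/7)
5. 672.269ms @ 12/7 + 168.067ms (3/7)
6. 840.336ms @ 15/7 + 168.067ms (3/7)
7. 1008.403ms @ 18/7 + 168.067ms (3/7)
8. 1176.471ms @ 3 + 588.235ms (3/2)
9. 1764.706ms @ 9/2 + 196.078ms (1/2)
10. 1960.784ms @ 5 + 196.078ms (1/2)
11. 2156.863ms @ 11/2 + 196.078ms (1/2)
12. 2352.941ms @ 6 + 392.157ms (1)
13. 2745.098ms @ 7 + 392.157ms (1)
14. 3137.255ms @ 8 + 392.157ms (1)
15. 3529.412ms @ 9 + 588.235ms (3/2)
16. 4117.647ms @ 21/2 + 588.235ms (3/2)

note 11 onset = 11/2b = 2156.863ms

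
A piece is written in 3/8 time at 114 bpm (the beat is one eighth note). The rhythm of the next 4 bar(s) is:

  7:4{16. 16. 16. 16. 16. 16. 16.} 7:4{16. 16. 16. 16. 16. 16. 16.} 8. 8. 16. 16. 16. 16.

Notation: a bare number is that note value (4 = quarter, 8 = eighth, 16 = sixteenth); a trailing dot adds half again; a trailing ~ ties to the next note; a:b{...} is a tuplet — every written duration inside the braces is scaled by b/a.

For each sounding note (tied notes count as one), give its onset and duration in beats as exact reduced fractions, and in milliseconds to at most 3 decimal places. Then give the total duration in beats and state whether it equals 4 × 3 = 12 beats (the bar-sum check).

1) 0.0ms=0b +225.564ms=3/7b
2) 225.564ms=3/7b +225.564ms=3/7b
3) 451.128ms=6/7b +225.564ms=3/7b
4) 676.692ms=9/7b +225.564ms=3/7b
5) 902.256ms=12/7b +225.564ms=3/7b
6) 1127.82ms=15/7b +225.564ms=3/7b
7) 1353.383ms=18/7b +225.564ms=3/7b
8) 1578.947ms=3b +225.564ms=3/7b
9) 1804.511ms=24/7b +225.564ms=3/7b
10) 2030.075ms=27/7b +225.564ms=3/7b
11) 2255.639ms=30/7b +225.564ms=3/7b
12) 2481.203ms=33/7b +225.564ms=3/7b
13) 2706.767ms=36/7b +225.564ms=3/7b
14) 2932.331ms=39/7b +225.564ms=3/7b
15) 3157.895ms=6b +789.474ms=3/2b
16) 3947.368ms=15/2b +789.474ms=3/2b
17) 4736.842ms=9b +394.737ms=3/4b
18) 5131.579ms=39/4b +394.737ms=3/4b
19) 5526.316ms=21/2b +394.737ms=3/4b
20) 5921.053ms=45/4b +394.737ms=3/4b
Σ=12b of 12 (114bpm 3/8) — PASS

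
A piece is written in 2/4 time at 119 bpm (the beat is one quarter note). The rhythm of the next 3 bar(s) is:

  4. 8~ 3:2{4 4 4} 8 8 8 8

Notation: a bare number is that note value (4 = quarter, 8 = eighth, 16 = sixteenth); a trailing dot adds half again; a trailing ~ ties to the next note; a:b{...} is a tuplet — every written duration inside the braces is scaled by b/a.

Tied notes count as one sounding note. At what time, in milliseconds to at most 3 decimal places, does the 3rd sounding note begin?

1. 0.0ms @ 0 + 756.303ms (3/2)
2. 756.303ms @ 3/2 + 588.235ms (7/6)
3. 1344.538ms @ 8/3 + 336.134ms (2/3)
4. 1680.672ms @ 10/3 + 336.134ms (2/3)
5. 2016.807ms @ 4 + 252.101ms (1/2)
6. 2268.908ms @ 9/2 + 252.101ms (1/2)
7. 2521.008ms @ 5 + 252.101ms (1/2)
8. 2773.109ms @ 11/2 + 252.101ms (1/2)

note 3 onset = 8/3b = 1344.538ms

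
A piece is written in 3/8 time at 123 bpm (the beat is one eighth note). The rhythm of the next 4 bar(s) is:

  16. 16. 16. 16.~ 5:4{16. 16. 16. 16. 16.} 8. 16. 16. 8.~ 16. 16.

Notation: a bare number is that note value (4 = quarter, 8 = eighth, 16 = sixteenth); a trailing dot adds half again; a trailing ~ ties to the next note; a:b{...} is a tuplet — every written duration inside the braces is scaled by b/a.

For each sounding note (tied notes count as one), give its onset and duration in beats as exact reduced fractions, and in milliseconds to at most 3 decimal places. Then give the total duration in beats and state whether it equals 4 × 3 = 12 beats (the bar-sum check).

1) 0.0ms=0b +365.854ms=3/4b
2) 365.854ms=3/4b +365.854ms=3/4b
3) 731.707ms=3/2b +365.854ms=3/4b
4) 1097.561ms=9/4b +658.537ms=27/20b
5) 1756.098ms=18/5b +292.683ms=3/5b
6) 2048.78ms=21/5b +292.683ms=3/5b
7) 2341.463ms=24/5b +292.683ms=3/5b
8) 2634.146ms=27/5b +292.683ms=3/5b
9) 2926.829ms=6b +731.707ms=3/2b
10) 3658.537ms=15/2b +365.854ms=3/4b
11) 4024.39ms=33/4b +365.854ms=3/4b
12) 4390.244ms=9b +1097.561ms=9/4b
13) 5487.805ms=45/4b +365.854ms=3/4b
Σ=12b of 12 (123bpm 3/8) — PASS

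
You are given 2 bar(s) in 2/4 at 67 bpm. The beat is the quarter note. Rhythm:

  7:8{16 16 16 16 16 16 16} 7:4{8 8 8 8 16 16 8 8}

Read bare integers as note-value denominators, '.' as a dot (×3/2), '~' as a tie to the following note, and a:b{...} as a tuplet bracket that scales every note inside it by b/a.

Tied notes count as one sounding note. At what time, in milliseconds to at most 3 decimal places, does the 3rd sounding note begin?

note 3 onset = 4/7b = 511.727ms

1. 0.0ms @ 0 + 255.864ms (2/7)
2. 255.864ms @ 2/7 + 255.864ms (2/7)
3. 511.727ms @ 4/7 + 255.864ms (2/7)
4. 767.591ms @ 6/7 + 255.864ms (2/7)
5. 1023.454ms @ 8/7 + 255.864ms (2/7)
6. 1279.318ms @ 10/7 + 255.864ms (2/7)
7. 1535.181ms @ 12/7 + 255.864ms (2/7)
8. 1791.045ms @ 2 + 255.864ms (2/7)
9. 2046.908ms @ 16/7 + 255.864ms (2/7)
10. 2302.772ms @ 18/7 + 255.864ms (2/7)
11. 2558.635ms @ 20/7 + 255.864ms (2/7)
12. 2814.499ms @ 22/7 + 127.932ms (1/7)
13. 2942.431ms @ 23/7 + 127.932ms (1/7)
14. 3070.362ms @ 24/7 + 255.864ms (2/7)
15. 3326.226ms @ 26/7 + 255.864ms (2/7)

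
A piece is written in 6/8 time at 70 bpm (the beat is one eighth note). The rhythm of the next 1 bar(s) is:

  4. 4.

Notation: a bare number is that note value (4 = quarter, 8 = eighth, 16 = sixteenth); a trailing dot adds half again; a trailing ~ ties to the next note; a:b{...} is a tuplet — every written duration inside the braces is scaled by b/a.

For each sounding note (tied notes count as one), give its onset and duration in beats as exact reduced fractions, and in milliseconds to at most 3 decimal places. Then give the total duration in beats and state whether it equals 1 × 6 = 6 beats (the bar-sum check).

1) 0.0ms=0b +2571.429ms=3b
2) 2571.429ms=3b +2571.429ms=3b
Σ=6b of 6 (70bpm 6/8) — PASS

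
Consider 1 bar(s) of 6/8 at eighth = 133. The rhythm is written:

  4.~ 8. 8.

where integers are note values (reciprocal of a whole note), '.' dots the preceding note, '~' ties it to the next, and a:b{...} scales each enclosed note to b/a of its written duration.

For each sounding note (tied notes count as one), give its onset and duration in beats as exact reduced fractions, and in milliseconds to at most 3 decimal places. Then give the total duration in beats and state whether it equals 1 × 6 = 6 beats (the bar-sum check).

1) 0.0ms=0b +2030.075ms=9/2b
2) 2030.075ms=9/2b +676.692ms=3/2b
Σ=6b of 6 (133bpm 6/8) — PASS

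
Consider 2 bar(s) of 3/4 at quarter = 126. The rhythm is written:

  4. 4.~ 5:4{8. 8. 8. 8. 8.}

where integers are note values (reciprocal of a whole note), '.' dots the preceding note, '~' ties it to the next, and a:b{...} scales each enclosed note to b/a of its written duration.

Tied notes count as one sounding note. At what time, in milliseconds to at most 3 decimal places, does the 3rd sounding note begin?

note 3 onset = 18/5b = 1714.286ms

1. 0.0ms @ 0 + 714.286ms (3/2)
2. 714.286ms @ 3/2 + 1000.0ms (21/10)
3. 1714.286ms @ 18/5 + 285.714ms (3/5)
4. 2000.0ms @ 21/5 + 285.714ms (3/5)
5. 2285.714ms @ 24/5 + 285.714ms (3/5)
6. 2571.429ms @ 27/5 + 285.714ms (3/5)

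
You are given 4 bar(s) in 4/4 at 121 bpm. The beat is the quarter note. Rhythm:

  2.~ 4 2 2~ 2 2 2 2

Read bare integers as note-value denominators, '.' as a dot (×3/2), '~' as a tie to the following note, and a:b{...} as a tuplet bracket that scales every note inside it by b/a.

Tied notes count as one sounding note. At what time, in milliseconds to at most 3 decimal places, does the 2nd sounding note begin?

1. 0.0ms @ 0 + 1983.471ms (4)
2. 1983.471ms @ 4 + 991.736ms (2)
3. 2975.207ms @ 6 + 1983.471ms (4)
4. 4958.678ms @ 10 + 991.736ms (2)
5. 5950.413ms @ 12 + 991.736ms (2)
6. 6942.149ms @ 14 + 991.736ms (2)

note 2 onset = 4b = 1983.471ms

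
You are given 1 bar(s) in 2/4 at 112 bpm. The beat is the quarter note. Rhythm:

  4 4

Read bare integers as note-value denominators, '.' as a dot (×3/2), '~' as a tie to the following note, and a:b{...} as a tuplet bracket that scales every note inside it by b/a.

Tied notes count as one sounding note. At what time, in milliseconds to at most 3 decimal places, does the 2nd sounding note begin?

1. 0.0ms @ 0 + 535.714ms (1)
2. 535.714ms @ 1 + 535.714ms (1)

note 2 onset = 1b = 535.714ms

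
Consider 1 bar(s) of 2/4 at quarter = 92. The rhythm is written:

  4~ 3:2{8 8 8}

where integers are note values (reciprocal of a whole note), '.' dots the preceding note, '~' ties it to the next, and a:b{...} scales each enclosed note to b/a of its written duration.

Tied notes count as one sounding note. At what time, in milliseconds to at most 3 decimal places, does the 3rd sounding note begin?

note 3 onset = 5/3b = 1086.957ms

1. 0.0ms @ 0 + 869.565ms (4/3)
2. 869.565ms @ 4/3 + 217.391ms (1/3)
3. 1086.957ms @ 5/3 + 217.391ms (1/3)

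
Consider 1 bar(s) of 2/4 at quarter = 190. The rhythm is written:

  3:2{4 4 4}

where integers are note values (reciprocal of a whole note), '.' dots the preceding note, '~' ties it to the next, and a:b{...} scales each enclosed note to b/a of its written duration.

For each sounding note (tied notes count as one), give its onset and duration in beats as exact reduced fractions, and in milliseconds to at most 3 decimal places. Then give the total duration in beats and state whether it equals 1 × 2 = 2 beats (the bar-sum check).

1) 0.0ms=0b +210.526ms=2/3b
2) 210.526ms=2/3b +210.526ms=2/3b
3) 421.053ms=4/3b +210.526ms=2/3b
Σ=2b of 2 (190bpm 2/4) — PASS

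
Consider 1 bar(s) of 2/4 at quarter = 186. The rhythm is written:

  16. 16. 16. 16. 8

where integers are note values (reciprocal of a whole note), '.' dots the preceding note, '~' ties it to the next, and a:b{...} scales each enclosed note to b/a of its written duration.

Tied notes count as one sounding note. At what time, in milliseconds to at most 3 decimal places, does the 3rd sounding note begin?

note 3 onset = 3/4b = 241.935ms

1. 0.0ms @ 0 + 120.968ms (3/8)
2. 120.968ms @ 3/8 + 120.968ms (3/8)
3. 241.935ms @ 3/4 + 120.968ms (3/8)
4. 362.903ms @ 9/8 + 120.968ms (3/8)
5. 483.871ms @ 3/2 + 161.29ms (1/2)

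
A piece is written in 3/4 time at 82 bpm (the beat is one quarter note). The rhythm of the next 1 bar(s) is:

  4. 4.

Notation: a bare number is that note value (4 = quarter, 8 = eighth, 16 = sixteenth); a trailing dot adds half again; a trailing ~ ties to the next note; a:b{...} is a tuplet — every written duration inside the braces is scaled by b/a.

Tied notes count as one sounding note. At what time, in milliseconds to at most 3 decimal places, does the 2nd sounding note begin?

1. 0.0ms @ 0 + 1097.561ms (3/2)
2. 1097.561ms @ 3/2 + 1097.561ms (3/2)

note 2 onset = 3/2b = 1097.561ms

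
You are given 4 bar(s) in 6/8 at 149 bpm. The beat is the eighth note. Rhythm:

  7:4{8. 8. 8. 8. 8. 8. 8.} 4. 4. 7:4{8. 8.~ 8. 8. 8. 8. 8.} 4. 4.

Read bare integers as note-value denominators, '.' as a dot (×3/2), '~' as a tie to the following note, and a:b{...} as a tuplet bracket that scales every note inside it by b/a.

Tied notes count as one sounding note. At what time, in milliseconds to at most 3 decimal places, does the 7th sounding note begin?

note 7 onset = 36/7b = 2070.949ms

1. 0.0ms @ 0 + 345.158ms (6/7)
2. 345.158ms @ 6/7 + 345.158ms (6/7)
3. 690.316ms @ 12/7 + 345.158ms (6/7)
4. 1035.475ms @ 18/7 + 345.158ms (6/7)
5. 1380.633ms @ 24/7 + 345.158ms (6/7)
6. 1725.791ms @ 30/7 + 345.158ms (6/7)
7. 2070.949ms @ 36/7 + 345.158ms (6/7)
8. 2416.107ms @ 6 + 1208.054ms (3)
9. 3624.161ms @ 9 + 1208.054ms (3)
10. 4832.215ms @ 12 + 345.158ms (6/7)
11. 5177.373ms @ 90/7 + 690.316ms (12/7)
12. 5867.689ms @ 102/7 + 345.158ms (6/7)
13. 6212.848ms @ 108/7 + 345.158ms (6/7)
14. 6558.006ms @ 114/7 + 345.158ms (6/7)
15. 6903.164ms @ 120/7 + 345.158ms (6/7)
16. 7248.322ms @ 18 + 1208.054ms (3)
17. 8456.376ms @ 21 + 1208.054ms (3)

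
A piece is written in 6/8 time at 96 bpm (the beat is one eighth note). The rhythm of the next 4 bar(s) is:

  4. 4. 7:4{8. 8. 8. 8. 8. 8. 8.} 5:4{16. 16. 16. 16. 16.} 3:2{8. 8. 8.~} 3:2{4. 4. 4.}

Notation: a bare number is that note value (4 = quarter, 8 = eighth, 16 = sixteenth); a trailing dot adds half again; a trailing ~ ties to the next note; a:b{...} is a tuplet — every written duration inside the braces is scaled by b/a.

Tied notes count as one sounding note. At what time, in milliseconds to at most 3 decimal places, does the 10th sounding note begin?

1. 0.0ms @ 0 + 1875.0ms (3)
2. 1875.0ms @ 3 + 1875.0ms (3)
3. 3750.0ms @ 6 + 535.714ms (6/7)
4. 4285.714ms @ 48/7 + 535.714ms (6/7)
5. 4821.429ms @ 54/7 + 535.714ms (6/7)
6. 5357.143ms @ 60/7 + 535.714ms (6/7)
7. 5892.857ms @ 66/7 + 535.714ms (6/7)
8. 6428.571ms @ 72/7 + 535.714ms (6/7)
9. 6964.286ms @ 78/7 + 535.714ms (6/7)
10. 7500.0ms @ 12 + 375.0ms (3/5)
11. 7875.0ms @ 63/5 + 375.0ms (3/5)
12. 8250.0ms @ 66/5 + 375.0ms (3/5)
13. 8625.0ms @ 69/5 + 375.0ms (3/5)
14. 9000.0ms @ 72/5 + 375.0ms (3/5)
15. 9375.0ms @ 15 + 625.0ms (1)
16. 10000.0ms @ 16 + 625.0ms (1)
17. 10625.0ms @ 17 + 1875.0ms (3)
18. 12500.0ms @ 20 + 1250.0ms (2)
19. 13750.0ms @ 22 + 1250.0ms (2)

note 10 onset = 12b = 7500.0ms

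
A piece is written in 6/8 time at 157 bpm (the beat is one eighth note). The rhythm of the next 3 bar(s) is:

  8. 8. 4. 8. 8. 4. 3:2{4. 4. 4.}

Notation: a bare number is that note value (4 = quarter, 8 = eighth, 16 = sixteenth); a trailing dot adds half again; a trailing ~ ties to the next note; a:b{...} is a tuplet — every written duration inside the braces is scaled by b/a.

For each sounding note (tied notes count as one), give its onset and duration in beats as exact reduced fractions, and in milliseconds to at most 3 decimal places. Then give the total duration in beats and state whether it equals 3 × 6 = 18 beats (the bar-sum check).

1) 0.0ms=0b +573.248ms=3/2b
2) 573.248ms=3/2b +573.248ms=3/2b
3) 1146.497ms=3b +1146.497ms=3b
4) 2292.994ms=6b +573.248ms=3/2b
5) 2866.242ms=15/2b +573.248ms=3/2b
6) 3439.49ms=9b +1146.497ms=3b
7) 4585.987ms=12b +764.331ms=2b
8) 5350.318ms=14b +764.331ms=2b
9) 6114.65ms=16b +764.331ms=2b
Σ=18b of 18 (157bpm 6/8) — PASS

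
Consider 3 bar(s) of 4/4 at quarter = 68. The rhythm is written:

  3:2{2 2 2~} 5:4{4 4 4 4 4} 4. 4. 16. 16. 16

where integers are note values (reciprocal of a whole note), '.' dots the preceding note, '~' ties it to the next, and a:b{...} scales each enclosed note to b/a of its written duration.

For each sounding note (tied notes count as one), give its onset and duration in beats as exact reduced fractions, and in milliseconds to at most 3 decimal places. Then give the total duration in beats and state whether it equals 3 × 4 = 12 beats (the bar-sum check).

1) 0.0ms=0b +1176.471ms=4/3b
2) 1176.471ms=4/3b +1176.471ms=4/3b
3) 2352.941ms=8/3b +1882.353ms=32/15b
4) 4235.294ms=24/5b +705.882ms=4/5b
5) 4941.176ms=28/5b +705.882ms=4/5b
6) 5647.059ms=32/5b +705.882ms=4/5b
7) 6352.941ms=36/5b +705.882ms=4/5b
8) 7058.824ms=8b +1323.529ms=3/2b
9) 8382.353ms=19/2b +1323.529ms=3/2b
10) 9705.882ms=11b +330.882ms=3/8b
11) 10036.765ms=91/8b +330.882ms=3/8b
12) 10367.647ms=47/4b +220.588ms=1/4b
Σ=12b of 12 (68bpm 4/4) — PASS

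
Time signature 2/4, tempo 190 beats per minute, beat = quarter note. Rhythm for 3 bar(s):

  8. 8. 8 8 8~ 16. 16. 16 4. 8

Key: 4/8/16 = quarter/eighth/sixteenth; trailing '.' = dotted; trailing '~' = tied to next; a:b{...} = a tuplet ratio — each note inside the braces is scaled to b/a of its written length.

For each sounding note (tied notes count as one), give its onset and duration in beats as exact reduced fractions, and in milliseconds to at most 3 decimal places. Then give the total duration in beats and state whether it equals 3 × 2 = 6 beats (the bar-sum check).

1) 0.0ms=0b +236.842ms=3/4b
2) 236.842ms=3/4b +236.842ms=3/4b
3) 473.684ms=3/2b +157.895ms=1/2b
4) 631.579ms=2b +157.895ms=1/2b
5) 789.474ms=5/2b +276.316ms=7/8b
6) 1065.789ms=27/8b +118.421ms=3/8b
7) 1184.211ms=15/4b +78.947ms=1/4b
8) 1263.158ms=4b +473.684ms=3/2b
9) 1736.842ms=11/2b +157.895ms=1/2b
Σ=6b of 6 (190bpm 2/4) — PASS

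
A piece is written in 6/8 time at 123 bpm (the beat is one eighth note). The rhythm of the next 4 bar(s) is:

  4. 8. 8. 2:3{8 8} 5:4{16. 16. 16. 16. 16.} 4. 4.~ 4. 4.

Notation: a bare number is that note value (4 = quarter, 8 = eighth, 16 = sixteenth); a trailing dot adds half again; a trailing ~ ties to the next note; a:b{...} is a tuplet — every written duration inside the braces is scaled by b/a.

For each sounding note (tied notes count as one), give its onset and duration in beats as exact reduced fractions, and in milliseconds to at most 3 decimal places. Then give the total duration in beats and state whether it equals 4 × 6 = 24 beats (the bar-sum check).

1) 0.0ms=0b +1463.415ms=3b
2) 1463.415ms=3b +731.707ms=3/2b
3) 2195.122ms=9/2b +731.707ms=3/2b
4) 2926.829ms=6b +731.707ms=3/2b
5) 3658.537ms=15/2b +731.707ms=3/2b
6) 4390.244ms=9b +292.683ms=3/5b
7) 4682.927ms=48/5b +292.683ms=3/5b
8) 4975.61ms=51/5b +292.683ms=3/5b
9) 5268.293ms=54/5b +292.683ms=3/5b
10) 5560.976ms=57/5b +292.683ms=3/5b
11) 5853.659ms=12b +1463.415ms=3b
12) 7317.073ms=15b +2926.829ms=6b
13) 10243.902ms=21b +1463.415ms=3b
Σ=24b of 24 (123bpm 6/8) — PASS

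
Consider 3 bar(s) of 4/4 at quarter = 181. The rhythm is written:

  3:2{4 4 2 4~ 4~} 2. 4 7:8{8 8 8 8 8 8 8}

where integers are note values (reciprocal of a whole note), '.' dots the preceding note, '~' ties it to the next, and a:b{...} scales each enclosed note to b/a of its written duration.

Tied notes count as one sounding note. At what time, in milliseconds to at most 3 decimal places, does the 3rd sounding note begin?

1. 0.0ms @ 0 + 220.994ms (2/3)
2. 220.994ms @ 2/3 + 220.994ms (2/3)
3. 441.989ms @ 4/3 + 441.989ms (4/3)
4. 883.978ms @ 8/3 + 1436.464ms (13/3)
5. 2320.442ms @ 7 + 331.492ms (1)
6. 2651.934ms @ 8 + 189.424ms (4/7)
7. 2841.358ms @ 60/7 + 189.424ms (4/7)
8. 3030.781ms @ 64/7 + 189.424ms (4/7)
9. 3220.205ms @ 68/7 + 189.424ms (4/7)
10. 3409.629ms @ 72/7 + 189.424ms (4/7)
11. 3599.053ms @ 76/7 + 189.424ms (4/7)
12. 3788.477ms @ 80/7 + 189.424ms (4/7)

note 3 onset = 4/3b = 441.989ms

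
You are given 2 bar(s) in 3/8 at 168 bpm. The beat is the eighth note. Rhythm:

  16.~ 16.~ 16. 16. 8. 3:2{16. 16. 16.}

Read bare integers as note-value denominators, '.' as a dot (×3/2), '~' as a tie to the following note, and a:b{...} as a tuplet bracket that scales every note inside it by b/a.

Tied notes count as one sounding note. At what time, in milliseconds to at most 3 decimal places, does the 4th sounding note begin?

1. 0.0ms @ 0 + 803.571ms (9/4)
2. 803.571ms @ 9/4 + 267.857ms (3/4)
3. 1071.429ms @ 3 + 535.714ms (3/2)
4. 1607.143ms @ 9/2 + 178.571ms (1/2)
5. 1785.714ms @ 5 + 178.571ms (1/2)
6. 1964.286ms @ 11/2 + 178.571ms (1/2)

note 4 onset = 9/2b = 1607.143ms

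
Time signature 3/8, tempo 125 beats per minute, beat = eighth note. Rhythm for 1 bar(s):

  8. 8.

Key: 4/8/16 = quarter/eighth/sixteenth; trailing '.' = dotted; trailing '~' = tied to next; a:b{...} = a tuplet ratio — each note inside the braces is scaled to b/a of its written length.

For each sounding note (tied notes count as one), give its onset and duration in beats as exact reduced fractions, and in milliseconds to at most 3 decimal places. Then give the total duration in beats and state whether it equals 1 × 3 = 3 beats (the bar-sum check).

1) 0.0ms=0b +720.0ms=3/2b
2) 720.0ms=3/2b +720.0ms=3/2b
Σ=3b of 3 (125bpm 3/8) — PASS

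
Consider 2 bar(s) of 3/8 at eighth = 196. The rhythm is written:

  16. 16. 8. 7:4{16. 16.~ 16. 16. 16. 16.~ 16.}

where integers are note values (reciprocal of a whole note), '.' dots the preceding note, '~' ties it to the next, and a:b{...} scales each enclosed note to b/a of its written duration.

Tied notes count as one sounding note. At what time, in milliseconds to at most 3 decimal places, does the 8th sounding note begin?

note 8 onset = 36/7b = 1574.344ms

1. 0.0ms @ 0 + 229.592ms (3/4)
2. 229.592ms @ 3/4 + 229.592ms (3/4)
3. 459.184ms @ 3/2 + 459.184ms (3/2)
4. 918.367ms @ 3 + 131.195ms (3/7)
5. 1049.563ms @ 24/7 + 262.391ms (6/7)
6. 1311.953ms @ 30/7 + 131.195ms (3/7)
7. 1443.149ms @ 33/7 + 131.195ms (3/7)
8. 1574.344ms @ 36/7 + 262.391ms (6/7)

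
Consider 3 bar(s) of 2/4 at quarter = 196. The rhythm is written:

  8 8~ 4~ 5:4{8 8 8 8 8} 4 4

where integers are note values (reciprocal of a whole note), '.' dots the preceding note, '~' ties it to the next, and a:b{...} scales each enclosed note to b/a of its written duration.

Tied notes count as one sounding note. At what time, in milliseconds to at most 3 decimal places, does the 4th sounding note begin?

1. 0.0ms @ 0 + 153.061ms (1/2)
2. 153.061ms @ 1/2 + 581.633ms (19/10)
3. 734.694ms @ 12/5 + 122.449ms (2/5)
4. 857.143ms @ 14/5 + 122.449ms (2/5)
5. 979.592ms @ 16/5 + 122.449ms (2/5)
6. 1102.041ms @ 18/5 + 122.449ms (2/5)
7. 1224.49ms @ 4 + 306.122ms (1)
8. 1530.612ms @ 5 + 306.122ms (1)

note 4 onset = 14/5b = 857.143ms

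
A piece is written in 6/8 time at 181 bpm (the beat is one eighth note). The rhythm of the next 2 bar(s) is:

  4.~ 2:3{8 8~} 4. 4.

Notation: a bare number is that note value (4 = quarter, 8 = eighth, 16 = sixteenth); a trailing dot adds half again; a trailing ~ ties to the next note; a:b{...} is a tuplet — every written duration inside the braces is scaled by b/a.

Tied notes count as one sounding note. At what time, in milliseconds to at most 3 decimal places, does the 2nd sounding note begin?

note 2 onset = 9/2b = 1491.713ms

1. 0.0ms @ 0 + 1491.713ms (9/2)
2. 1491.713ms @ 9/2 + 1491.713ms (9/2)
3. 2983.425ms @ 9 + 994.475ms (3)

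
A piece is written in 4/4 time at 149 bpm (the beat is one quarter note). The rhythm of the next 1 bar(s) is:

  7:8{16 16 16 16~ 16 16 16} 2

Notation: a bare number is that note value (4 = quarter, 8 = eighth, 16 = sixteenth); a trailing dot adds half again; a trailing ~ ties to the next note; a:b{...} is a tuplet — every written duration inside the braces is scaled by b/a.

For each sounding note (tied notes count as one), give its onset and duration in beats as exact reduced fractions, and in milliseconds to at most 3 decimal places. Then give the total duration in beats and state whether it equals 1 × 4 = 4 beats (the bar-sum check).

1) 0.0ms=0b +115.053ms=2/7b
2) 115.053ms=2/7b +115.053ms=2/7b
3) 230.105ms=4/7b +115.053ms=2/7b
4) 345.158ms=6/7b +230.105ms=4/7b
5) 575.264ms=10/7b +115.053ms=2/7b
6) 690.316ms=12/7b +115.053ms=2/7b
7) 805.369ms=2b +805.369ms=2b
Σ=4b of 4 (149bpm 4/4) — PASS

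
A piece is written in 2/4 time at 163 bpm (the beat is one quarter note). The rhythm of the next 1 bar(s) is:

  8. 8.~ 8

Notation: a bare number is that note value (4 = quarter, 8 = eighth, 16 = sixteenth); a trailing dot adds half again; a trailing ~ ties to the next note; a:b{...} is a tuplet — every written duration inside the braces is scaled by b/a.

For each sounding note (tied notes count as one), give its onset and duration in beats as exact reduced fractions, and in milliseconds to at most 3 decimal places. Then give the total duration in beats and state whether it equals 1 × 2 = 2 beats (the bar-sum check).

1) 0.0ms=0b +276.074ms=3/4b
2) 276.074ms=3/4b +460.123ms=5/4b
Σ=2b of 2 (163bpm 2/4) — PASS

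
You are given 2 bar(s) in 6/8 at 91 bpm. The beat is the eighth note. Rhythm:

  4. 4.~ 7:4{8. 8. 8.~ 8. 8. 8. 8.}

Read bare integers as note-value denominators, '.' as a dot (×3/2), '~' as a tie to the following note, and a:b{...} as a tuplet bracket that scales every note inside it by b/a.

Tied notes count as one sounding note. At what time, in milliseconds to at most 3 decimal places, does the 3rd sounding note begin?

note 3 onset = 48/7b = 4521.193ms

1. 0.0ms @ 0 + 1978.022ms (3)
2. 1978.022ms @ 3 + 2543.171ms (27/7)
3. 4521.193ms @ 48/7 + 565.149ms (6/7)
4. 5086.342ms @ 54/7 + 1130.298ms (12/7)
5. 6216.641ms @ 66/7 + 565.149ms (6/7)
6. 6781.79ms @ 72/7 + 565.149ms (6/7)
7. 7346.939ms @ 78/7 + 565.149ms (6/7)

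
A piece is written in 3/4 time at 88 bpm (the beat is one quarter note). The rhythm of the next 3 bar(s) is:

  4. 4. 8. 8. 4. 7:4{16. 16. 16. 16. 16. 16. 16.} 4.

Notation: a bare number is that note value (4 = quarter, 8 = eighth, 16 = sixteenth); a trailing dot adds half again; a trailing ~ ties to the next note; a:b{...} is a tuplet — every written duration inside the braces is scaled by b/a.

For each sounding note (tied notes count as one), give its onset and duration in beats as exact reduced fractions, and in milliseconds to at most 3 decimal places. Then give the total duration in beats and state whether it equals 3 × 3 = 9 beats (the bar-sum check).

1) 0.0ms=0b +1022.727ms=3/2b
2) 1022.727ms=3/2b +1022.727ms=3/2b
3) 2045.455ms=3b +511.364ms=3/4b
4) 2556.818ms=15/4b +511.364ms=3/4b
5) 3068.182ms=9/2b +1022.727ms=3/2b
6) 4090.909ms=6b +146.104ms=3/14b
7) 4237.013ms=87/14b +146.104ms=3/14b
8) 4383.117ms=45/7b +146.104ms=3/14b
9) 4529.221ms=93/14b +146.104ms=3/14b
10) 4675.325ms=48/7b +146.104ms=3/14b
11) 4821.429ms=99/14b +146.104ms=3/14b
12) 4967.532ms=51/7b +146.104ms=3/14b
13) 5113.636ms=15/2b +1022.727ms=3/2b
Σ=9b of 9 (88bpm 3/4) — PASS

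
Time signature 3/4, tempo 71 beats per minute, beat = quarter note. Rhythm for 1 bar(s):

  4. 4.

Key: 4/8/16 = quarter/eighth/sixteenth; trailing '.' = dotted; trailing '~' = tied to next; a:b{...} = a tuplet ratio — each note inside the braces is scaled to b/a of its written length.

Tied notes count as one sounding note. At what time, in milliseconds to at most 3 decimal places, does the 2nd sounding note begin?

1. 0.0ms @ 0 + 1267.606ms (3/2)
2. 1267.606ms @ 3/2 + 1267.606ms (3/2)

note 2 onset = 3/2b = 1267.606ms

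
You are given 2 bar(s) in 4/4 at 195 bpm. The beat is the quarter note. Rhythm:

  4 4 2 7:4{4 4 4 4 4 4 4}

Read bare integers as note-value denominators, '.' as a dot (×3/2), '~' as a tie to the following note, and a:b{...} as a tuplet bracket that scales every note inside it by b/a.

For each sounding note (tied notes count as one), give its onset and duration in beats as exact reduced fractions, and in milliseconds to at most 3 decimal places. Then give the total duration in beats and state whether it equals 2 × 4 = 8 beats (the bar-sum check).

1) 0.0ms=0b +307.692ms=1b
2) 307.692ms=1b +307.692ms=1b
3) 615.385ms=2b +615.385ms=2b
4) 1230.769ms=4b +175.824ms=4/7b
5) 1406.593ms=32/7b +175.824ms=4/7b
6) 1582.418ms=36/7b +175.824ms=4/7b
7) 1758.242ms=40/7b +175.824ms=4/7b
8) 1934.066ms=44/7b +175.824ms=4/7b
9) 2109.89ms=48/7b +175.824ms=4/7b
10) 2285.714ms=52/7b +175.824ms=4/7b
Σ=8b of 8 (195bpm 4/4) — PASS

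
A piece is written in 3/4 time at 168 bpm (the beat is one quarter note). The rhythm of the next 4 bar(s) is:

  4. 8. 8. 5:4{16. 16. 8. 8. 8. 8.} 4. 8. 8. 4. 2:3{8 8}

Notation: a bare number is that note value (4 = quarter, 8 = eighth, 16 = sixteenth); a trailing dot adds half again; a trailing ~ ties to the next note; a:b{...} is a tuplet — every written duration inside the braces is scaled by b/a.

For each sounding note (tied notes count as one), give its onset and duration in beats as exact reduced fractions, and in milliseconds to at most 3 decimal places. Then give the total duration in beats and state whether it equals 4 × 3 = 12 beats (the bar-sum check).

1) 0.0ms=0b +535.714ms=3/2b
2) 535.714ms=3/2b +267.857ms=3/4b
3) 803.571ms=9/4b +267.857ms=3/4b
4) 1071.429ms=3b +107.143ms=3/10b
5) 1178.571ms=33/10b +107.143ms=3/10b
6) 1285.714ms=18/5b +214.286ms=3/5b
7) 1500.0ms=21/5b +214.286ms=3/5b
8) 1714.286ms=24/5b +214.286ms=3/5b
9) 1928.571ms=27/5b +214.286ms=3/5b
10) 2142.857ms=6b +535.714ms=3/2b
11) 2678.571ms=15/2b +267.857ms=3/4b
12) 2946.429ms=33/4b +267.857ms=3/4b
13) 3214.286ms=9b +535.714ms=3/2b
14) 3750.0ms=21/2b +267.857ms=3/4b
15) 4017.857ms=45/4b +267.857ms=3/4b
Σ=12b of 12 (168bpm 3/4) — PASS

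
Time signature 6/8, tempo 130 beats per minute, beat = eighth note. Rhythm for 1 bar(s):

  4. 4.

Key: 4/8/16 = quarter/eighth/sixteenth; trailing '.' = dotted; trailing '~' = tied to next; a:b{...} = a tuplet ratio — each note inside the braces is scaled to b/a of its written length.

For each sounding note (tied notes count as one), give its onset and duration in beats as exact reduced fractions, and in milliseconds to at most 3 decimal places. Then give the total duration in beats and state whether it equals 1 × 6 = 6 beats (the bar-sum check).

1) 0.0ms=0b +1384.615ms=3b
2) 1384.615ms=3b +1384.615ms=3b
Σ=6b of 6 (130bpm 6/8) — PASS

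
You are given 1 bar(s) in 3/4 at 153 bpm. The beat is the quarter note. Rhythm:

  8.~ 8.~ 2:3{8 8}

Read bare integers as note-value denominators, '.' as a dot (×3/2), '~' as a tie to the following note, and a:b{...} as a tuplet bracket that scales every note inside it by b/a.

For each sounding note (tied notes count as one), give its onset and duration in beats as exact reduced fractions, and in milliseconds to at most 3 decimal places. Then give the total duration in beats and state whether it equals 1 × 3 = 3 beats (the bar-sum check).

1) 0.0ms=0b +882.353ms=9/4b
2) 882.353ms=9/4b +294.118ms=3/4b
Σ=3b of 3 (153bpm 3/4) — PASS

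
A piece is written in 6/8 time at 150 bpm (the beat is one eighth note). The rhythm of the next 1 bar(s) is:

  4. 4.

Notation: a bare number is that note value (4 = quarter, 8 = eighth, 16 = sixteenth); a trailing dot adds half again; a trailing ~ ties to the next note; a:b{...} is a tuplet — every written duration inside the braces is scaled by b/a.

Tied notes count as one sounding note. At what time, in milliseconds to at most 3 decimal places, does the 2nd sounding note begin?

note 2 onset = 3b = 1200.0ms

1. 0.0ms @ 0 + 1200.0ms (3)
2. 1200.0ms @ 3 + 1200.0ms (3)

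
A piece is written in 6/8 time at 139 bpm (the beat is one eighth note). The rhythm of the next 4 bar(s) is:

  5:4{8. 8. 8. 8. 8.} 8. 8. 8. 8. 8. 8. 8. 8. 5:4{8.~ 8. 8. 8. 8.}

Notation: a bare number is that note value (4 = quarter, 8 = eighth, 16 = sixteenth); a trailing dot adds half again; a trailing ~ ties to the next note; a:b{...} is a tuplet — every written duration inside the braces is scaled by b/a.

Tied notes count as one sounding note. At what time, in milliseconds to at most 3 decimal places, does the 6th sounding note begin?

note 6 onset = 6b = 2589.928ms

1. 0.0ms @ 0 + 517.986ms (6/5)
2. 517.986ms @ 6/5 + 517.986ms (6/5)
3. 1035.971ms @ 12/5 + 517.986ms (6/5)
4. 1553.957ms @ 18/5 + 517.986ms (6/5)
5. 2071.942ms @ 24/5 + 517.986ms (6/5)
6. 2589.928ms @ 6 + 647.482ms (3/2)
7. 3237.41ms @ 15/2 + 647.482ms (3/2)
8. 3884.892ms @ 9 + 647.482ms (3/2)
9. 4532.374ms @ 21/2 + 647.482ms (3/2)
10. 5179.856ms @ 12 + 647.482ms (3/2)
11. 5827.338ms @ 27/2 + 647.482ms (3/2)
12. 6474.82ms @ 15 + 647.482ms (3/2)
13. 7122.302ms @ 33/2 + 647.482ms (3/2)
14. 7769.784ms @ 18 + 1035.971ms (12/5)
15. 8805.755ms @ 102/5 + 517.986ms (6/5)
16. 9323.741ms @ 108/5 + 517.986ms (6/5)
17. 9841.727ms @ 114/5 + 517.986ms (6/5)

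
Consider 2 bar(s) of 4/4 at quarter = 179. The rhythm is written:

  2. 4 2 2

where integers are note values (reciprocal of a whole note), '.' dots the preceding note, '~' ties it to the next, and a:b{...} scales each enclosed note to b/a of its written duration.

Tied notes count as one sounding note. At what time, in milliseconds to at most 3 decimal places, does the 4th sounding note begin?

1. 0.0ms @ 0 + 1005.587ms (3)
2. 1005.587ms @ 3 + 335.196ms (1)
3. 1340.782ms @ 4 + 670.391ms (2)
4. 2011.173ms @ 6 + 670.391ms (2)

note 4 onset = 6b = 2011.173ms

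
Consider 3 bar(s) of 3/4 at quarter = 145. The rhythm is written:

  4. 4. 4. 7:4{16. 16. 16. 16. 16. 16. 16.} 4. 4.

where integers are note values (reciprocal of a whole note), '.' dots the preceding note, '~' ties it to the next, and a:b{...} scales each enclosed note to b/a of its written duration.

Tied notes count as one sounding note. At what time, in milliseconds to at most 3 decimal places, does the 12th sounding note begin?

1. 0.0ms @ 0 + 620.69ms (3/2)
2. 620.69ms @ 3/2 + 620.69ms (3/2)
3. 1241.379ms @ 3 + 620.69ms (3/2)
4. 1862.069ms @ 9/2 + 88.67ms (3/14)
5. 1950.739ms @ 33/7 + 88.67ms (3/14)
6. 2039.409ms @ 69/14 + 88.67ms (3/14)
7. 2128.079ms @ 36/7 + 88.67ms (3/14)
8. 2216.749ms @ 75/14 + 88.67ms (3/14)
9. 2305.419ms @ 39/7 + 88.67ms (3/14)
10. 2394.089ms @ 81/14 + 88.67ms (3/14)
11. 2482.759ms @ 6 + 620.69ms (3/2)
12. 3103.448ms @ 15/2 + 620.69ms (3/2)

note 12 onset = 15/2b = 3103.448ms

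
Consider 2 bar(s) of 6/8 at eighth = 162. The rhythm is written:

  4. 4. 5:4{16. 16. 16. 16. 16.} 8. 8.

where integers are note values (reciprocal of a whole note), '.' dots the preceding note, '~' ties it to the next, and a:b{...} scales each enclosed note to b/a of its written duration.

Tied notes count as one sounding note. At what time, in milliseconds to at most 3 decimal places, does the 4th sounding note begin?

1. 0.0ms @ 0 + 1111.111ms (3)
2. 1111.111ms @ 3 + 1111.111ms (3)
3. 2222.222ms @ 6 + 222.222ms (3/5)
4. 2444.444ms @ 33/5 + 222.222ms (3/5)
5. 2666.667ms @ 36/5 + 222.222ms (3/5)
6. 2888.889ms @ 39/5 + 222.222ms (3/5)
7. 3111.111ms @ 42/5 + 222.222ms (3/5)
8. 3333.333ms @ 9 + 555.556ms (3/2)
9. 3888.889ms @ 21/2 + 555.556ms (3/2)

note 4 onset = 33/5b = 2444.444ms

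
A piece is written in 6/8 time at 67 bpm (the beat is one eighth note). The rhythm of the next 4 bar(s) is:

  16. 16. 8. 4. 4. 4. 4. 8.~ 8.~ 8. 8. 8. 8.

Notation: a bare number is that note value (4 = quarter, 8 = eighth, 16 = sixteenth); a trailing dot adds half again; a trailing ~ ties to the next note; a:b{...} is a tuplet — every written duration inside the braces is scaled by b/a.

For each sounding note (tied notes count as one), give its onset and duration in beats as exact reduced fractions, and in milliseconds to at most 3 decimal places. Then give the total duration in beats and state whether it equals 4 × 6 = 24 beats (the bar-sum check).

1) 0.0ms=0b +671.642ms=3/4b
2) 671.642ms=3/4b +671.642ms=3/4b
3) 1343.284ms=3/2b +1343.284ms=3/2b
4) 2686.567ms=3b +2686.567ms=3b
5) 5373.134ms=6b +2686.567ms=3b
6) 8059.701ms=9b +2686.567ms=3b
7) 10746.269ms=12b +2686.567ms=3b
8) 13432.836ms=15b +4029.851ms=9/2b
9) 17462.687ms=39/2b +1343.284ms=3/2b
10) 18805.97ms=21b +1343.284ms=3/2b
11) 20149.254ms=45/2b +1343.284ms=3/2b
Σ=24b of 24 (67bpm 6/8) — PASS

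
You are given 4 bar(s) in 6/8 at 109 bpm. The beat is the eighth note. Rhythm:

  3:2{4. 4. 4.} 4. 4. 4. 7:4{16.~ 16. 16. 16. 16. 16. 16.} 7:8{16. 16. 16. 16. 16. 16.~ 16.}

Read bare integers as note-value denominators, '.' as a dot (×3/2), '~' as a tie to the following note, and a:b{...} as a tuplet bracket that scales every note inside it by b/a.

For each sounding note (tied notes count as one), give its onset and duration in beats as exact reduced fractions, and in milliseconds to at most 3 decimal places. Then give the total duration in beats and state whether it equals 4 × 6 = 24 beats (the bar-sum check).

1) 0.0ms=0b +1100.917ms=2b
2) 1100.917ms=2b +1100.917ms=2b
3) 2201.835ms=4b +1100.917ms=2b
4) 3302.752ms=6b +1651.376ms=3b
5) 4954.128ms=9b +1651.376ms=3b
6) 6605.505ms=12b +1651.376ms=3b
7) 8256.881ms=15b +471.822ms=6/7b
8) 8728.702ms=111/7b +235.911ms=3/7b
9) 8964.613ms=114/7b +235.911ms=3/7b
10) 9200.524ms=117/7b +235.911ms=3/7b
11) 9436.435ms=120/7b +235.911ms=3/7b
12) 9672.346ms=123/7b +235.911ms=3/7b
13) 9908.257ms=18b +471.822ms=6/7b
14) 10380.079ms=132/7b +471.822ms=6/7b
15) 10851.9ms=138/7b +471.822ms=6/7b
16) 11323.722ms=144/7b +471.822ms=6/7b
17) 11795.544ms=150/7b +471.822ms=6/7b
18) 12267.366ms=156/7b +943.644ms=12/7b
Σ=24b of 24 (109bpm 6/8) — PASS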